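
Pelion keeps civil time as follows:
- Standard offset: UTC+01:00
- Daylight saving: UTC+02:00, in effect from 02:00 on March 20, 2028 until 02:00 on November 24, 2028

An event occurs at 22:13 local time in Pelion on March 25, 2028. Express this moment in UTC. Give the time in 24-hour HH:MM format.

March 25, 2028 falls between 20 March and 24 November, so daylight saving is in effect and Pelion is at UTC+02:00.
22:13 local − 2h = 20:13 UTC.

20:13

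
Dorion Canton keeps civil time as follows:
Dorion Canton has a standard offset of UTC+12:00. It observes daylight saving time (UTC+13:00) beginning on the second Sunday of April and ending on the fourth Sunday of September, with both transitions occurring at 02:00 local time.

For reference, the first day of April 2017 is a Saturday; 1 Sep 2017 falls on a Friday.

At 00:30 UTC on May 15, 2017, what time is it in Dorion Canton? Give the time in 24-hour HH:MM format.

1 April 2017 is a Saturday, so the first Sunday is April 2 and the second is April 9.
1 September 2017 is a Friday, so the first Sunday is September 3 and the fourth is September 24.
At the standard offset (UTC+12:00), 00:30 UTC + 12h = 12:30 Dorion Canton standard time.
The standard-time date in Dorion Canton, May 15, 2017, falls between 9 April and 24 September, so daylight saving is in effect and Dorion Canton is at UTC+13:00.
00:30 UTC + 13h = 13:30 local.

13:30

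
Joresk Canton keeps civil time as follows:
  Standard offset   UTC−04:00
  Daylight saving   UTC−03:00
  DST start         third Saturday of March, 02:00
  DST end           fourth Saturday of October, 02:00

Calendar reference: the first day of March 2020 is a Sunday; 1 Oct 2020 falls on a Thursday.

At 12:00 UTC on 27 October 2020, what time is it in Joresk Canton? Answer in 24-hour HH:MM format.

1 March 2020 is a Sunday, so the first Saturday is March 7 and the third is March 21.
1 October 2020 is a Thursday, so the first Saturday is October 3 and the fourth is October 24.
At the standard offset (UTC−04:00), 12:00 UTC − 4h = 08:00 Joresk Canton standard time.
The standard-time date in Joresk Canton, 27 October 2020, does not fall between 21 March and 24 October, so daylight saving is not in effect and Joresk Canton is at UTC−04:00.
12:00 UTC − 4h = 08:00 local.

08:00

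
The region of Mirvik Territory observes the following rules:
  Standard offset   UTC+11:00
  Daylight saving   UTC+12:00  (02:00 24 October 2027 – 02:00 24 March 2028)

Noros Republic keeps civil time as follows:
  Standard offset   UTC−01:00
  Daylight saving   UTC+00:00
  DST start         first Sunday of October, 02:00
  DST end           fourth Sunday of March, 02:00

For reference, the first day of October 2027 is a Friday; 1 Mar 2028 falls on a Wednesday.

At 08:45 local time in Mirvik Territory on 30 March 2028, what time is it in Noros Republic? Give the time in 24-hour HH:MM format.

Daylight saving runs 24 October 2027 – 24 March 2028; 30 March 2028 is outside that window, so Mirvik Territory is on standard time at UTC+11:00.
08:45 Mirvik Territory − 11h = 21:45 UTC (rolling into the previous day, 29 March 2028).
1 October 2027 is a Friday, so the first Sunday is October 3.
1 March 2028 is a Wednesday, so the first Sunday is March 5 and the fourth is March 26.
At the standard offset (UTC−01:00), 21:45 UTC − 1h = 20:45 Noros Republic standard time.
The standard-time date in Noros Republic, 29 March 2028, does not fall between 3 October 2027 and 26 March 2028, so daylight saving is not in effect and Noros Republic is at UTC−01:00.
21:45 UTC − 1h = 20:45 Noros Republic.

20:45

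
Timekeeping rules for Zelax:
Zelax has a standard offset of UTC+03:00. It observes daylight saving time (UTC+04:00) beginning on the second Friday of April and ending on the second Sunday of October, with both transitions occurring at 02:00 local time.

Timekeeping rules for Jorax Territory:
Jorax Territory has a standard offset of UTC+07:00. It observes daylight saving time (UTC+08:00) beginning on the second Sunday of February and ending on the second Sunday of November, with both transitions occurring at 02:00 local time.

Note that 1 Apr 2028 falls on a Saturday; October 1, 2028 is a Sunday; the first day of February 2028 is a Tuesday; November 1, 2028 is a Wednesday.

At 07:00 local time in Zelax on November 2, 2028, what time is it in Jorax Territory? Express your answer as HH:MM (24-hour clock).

12:00

1 April 2028 is a Saturday, so the first Friday is April 7 and the second is April 14.
1 October 2028 is a Sunday, so the first Sunday is October 1 and the second is October 8.
November 2, 2028 is outside the daylight-saving period (14 April – 8 October), so Zelax is on standard time, UTC+03:00.
07:00 Zelax − 3h = 04:00 UTC.
1 February 2028 is a Tuesday, so the first Sunday is February 6 and the second is February 13.
1 November 2028 is a Wednesday, so the first Sunday is November 5 and the second is November 12.
At the standard offset (UTC+07:00), 04:00 UTC + 7h = 11:00 Jorax Territory standard time.
The standard-time date in Jorax Territory, November 2, 2028, falls between 13 February and 12 November, so daylight saving is in effect and Jorax Territory is at UTC+08:00.
04:00 UTC + 8h = 12:00 Jorax Territory.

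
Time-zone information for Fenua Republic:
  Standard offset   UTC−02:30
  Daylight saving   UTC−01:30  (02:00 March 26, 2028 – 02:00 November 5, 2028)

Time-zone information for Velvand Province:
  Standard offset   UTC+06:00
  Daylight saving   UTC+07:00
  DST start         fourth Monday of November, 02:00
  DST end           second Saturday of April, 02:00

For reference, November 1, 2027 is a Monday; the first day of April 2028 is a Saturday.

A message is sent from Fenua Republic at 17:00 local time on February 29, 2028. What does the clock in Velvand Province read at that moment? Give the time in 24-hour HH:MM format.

02:30

Daylight saving runs 26 March – 5 November; February 29, 2028 is outside that window, so Fenua Republic is on standard time at UTC−02:30.
17:00 Fenua Republic + 2h30m = 19:30 UTC.
1 November 2027 is a Monday, so the first Monday is November 1 and the fourth is November 22.
1 April 2028 is a Saturday, so the first Saturday is April 1 and the second is April 8.
At the standard offset (UTC+06:00), 19:30 UTC + 6h = 01:30 Velvand Province standard time (rolling into the next day, 1 March 2028).
The standard-time date in Velvand Province, March 1, 2028, lies within the daylight-saving period (22 November 2027 – 8 April 2028), so Velvand Province is on daylight time, UTC+07:00.
19:30 UTC + 7h = 02:30 Velvand Province (rolling into the next day, 1 March 2028).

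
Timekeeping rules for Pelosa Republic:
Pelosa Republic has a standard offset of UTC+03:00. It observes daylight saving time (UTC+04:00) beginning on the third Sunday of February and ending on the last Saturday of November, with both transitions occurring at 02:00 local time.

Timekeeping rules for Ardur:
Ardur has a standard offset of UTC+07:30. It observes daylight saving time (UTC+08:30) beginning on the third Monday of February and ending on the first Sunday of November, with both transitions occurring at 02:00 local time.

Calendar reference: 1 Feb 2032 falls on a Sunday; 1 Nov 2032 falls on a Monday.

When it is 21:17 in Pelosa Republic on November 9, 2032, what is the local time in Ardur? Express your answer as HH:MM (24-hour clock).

00:47

1 February 2032 is a Sunday, so the first Sunday is February 1 and the third is February 15.
1 November 2032 is a Monday, so Saturdays fall on 6, 13, 20, 27; the last is November 27.
November 9, 2032 falls between 15 February and 27 November, so daylight saving is in effect and Pelosa Republic is at UTC+04:00.
21:17 Pelosa Republic − 4h = 17:17 UTC.
1 February 2032 is a Sunday, so the first Monday is February 2 and the third is February 16.
1 November 2032 is a Monday, so the first Sunday is November 7.
At the standard offset (UTC+07:30), 17:17 UTC + 7h30m = 00:47 Ardur standard time (rolling into the next day, 10 November 2032).
Daylight saving runs 16 February – 7 November; the standard-time date in Ardur, November 10, 2032, is outside that window, so Ardur is on standard time at UTC+07:30.
17:17 UTC + 7h30m = 00:47 Ardur (rolling into the next day, 10 November 2032).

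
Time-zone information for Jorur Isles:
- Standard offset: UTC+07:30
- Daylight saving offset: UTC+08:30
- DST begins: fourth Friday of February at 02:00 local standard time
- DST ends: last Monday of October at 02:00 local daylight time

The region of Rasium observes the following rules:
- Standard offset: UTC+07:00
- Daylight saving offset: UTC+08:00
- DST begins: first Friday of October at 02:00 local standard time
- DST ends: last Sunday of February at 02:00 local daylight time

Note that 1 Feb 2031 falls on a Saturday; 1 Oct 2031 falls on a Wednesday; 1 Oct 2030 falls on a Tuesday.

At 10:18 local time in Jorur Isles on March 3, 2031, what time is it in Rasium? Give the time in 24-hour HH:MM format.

1 February 2031 is a Saturday, so the first Friday is February 7 and the fourth is February 28.
1 October 2031 is a Wednesday, so Mondays fall on 6, 13, 20, 27; the last is October 27.
March 3, 2031 falls between 28 February and 27 October, so daylight saving is in effect and Jorur Isles is at UTC+08:30.
10:18 Jorur Isles − 8h30m = 01:48 UTC.
1 October 2030 is a Tuesday, so the first Friday is October 4.
1 February 2031 is a Saturday, so Sundays fall on 2, 9, 16, 23; the last is February 23.
At the standard offset (UTC+07:00), 01:48 UTC + 7h = 08:48 Rasium standard time.
The standard-time date in Rasium, March 3, 2031, is outside the daylight-saving period (4 October 2030 – 23 February 2031), so Rasium is on standard time, UTC+07:00.
01:48 UTC + 7h = 08:48 Rasium.

08:48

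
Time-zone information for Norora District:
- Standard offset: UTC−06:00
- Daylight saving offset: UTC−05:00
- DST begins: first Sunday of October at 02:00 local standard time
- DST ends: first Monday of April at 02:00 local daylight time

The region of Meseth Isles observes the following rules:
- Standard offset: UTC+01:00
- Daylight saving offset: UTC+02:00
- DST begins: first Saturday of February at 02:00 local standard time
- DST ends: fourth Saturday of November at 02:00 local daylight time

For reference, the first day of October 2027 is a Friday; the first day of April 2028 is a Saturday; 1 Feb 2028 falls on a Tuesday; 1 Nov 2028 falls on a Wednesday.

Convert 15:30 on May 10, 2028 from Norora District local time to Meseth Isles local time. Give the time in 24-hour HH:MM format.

1 October 2027 is a Friday, so the first Sunday is October 3.
1 April 2028 is a Saturday, so the first Monday is April 3.
May 10, 2028 does not fall between 3 October 2027 and 3 April 2028, so daylight saving is not in effect and Norora District is at UTC−06:00.
15:30 Norora District + 6h = 21:30 UTC.
1 February 2028 is a Tuesday, so the first Saturday is February 5.
1 November 2028 is a Wednesday, so the first Saturday is November 4 and the fourth is November 25.
At the standard offset (UTC+01:00), 21:30 UTC + 1h = 22:30 Meseth Isles standard time.
The standard-time date in Meseth Isles, May 10, 2028, falls between 5 February and 25 November, so daylight saving is in effect and Meseth Isles is at UTC+02:00.
21:30 UTC + 2h = 23:30 Meseth Isles.

23:30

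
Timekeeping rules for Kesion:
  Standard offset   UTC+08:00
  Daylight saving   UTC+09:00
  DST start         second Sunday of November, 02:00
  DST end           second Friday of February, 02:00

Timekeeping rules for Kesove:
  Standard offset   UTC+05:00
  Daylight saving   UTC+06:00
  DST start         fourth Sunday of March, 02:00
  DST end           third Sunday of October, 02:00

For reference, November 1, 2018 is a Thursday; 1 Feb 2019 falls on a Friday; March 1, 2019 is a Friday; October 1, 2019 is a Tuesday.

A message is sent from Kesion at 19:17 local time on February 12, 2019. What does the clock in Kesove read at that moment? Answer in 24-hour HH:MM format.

16:17

1 November 2018 is a Thursday, so the first Sunday is November 4 and the second is November 11.
1 February 2019 is a Friday, so the first Friday is February 1 and the second is February 8.
February 12, 2019 is outside the daylight-saving period (11 November 2018 – 8 February 2019), so Kesion is on standard time, UTC+08:00.
19:17 Kesion − 8h = 11:17 UTC.
1 March 2019 is a Friday, so the first Sunday is March 3 and the fourth is March 24.
1 October 2019 is a Tuesday, so the first Sunday is October 6 and the third is October 20.
At the standard offset (UTC+05:00), 11:17 UTC + 5h = 16:17 Kesove standard time.
The standard-time date in Kesove, February 12, 2019, does not fall between 24 March and 20 October, so daylight saving is not in effect and Kesove is at UTC+05:00.
11:17 UTC + 5h = 16:17 Kesove.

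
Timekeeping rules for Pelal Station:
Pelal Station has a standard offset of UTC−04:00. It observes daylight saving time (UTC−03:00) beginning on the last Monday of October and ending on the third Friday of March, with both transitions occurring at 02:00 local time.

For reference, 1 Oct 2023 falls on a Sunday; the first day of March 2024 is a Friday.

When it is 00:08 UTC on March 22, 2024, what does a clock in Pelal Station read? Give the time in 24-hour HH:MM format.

1 October 2023 is a Sunday, so Mondays fall on 2, 9, 16, 23, 30; the last is October 30.
1 March 2024 is a Friday, so the first Friday is March 1 and the third is March 15.
At the standard offset (UTC−04:00), 00:08 UTC − 4h = 20:08 Pelal Station standard time (rolling into the previous day, 21 March 2024).
The standard-time date in Pelal Station, March 21, 2024, is outside the daylight-saving period (30 October 2023 – 15 March 2024), so Pelal Station is on standard time, UTC−04:00.
00:08 UTC − 4h = 20:08 local (rolling into the previous day, 21 March 2024).

20:08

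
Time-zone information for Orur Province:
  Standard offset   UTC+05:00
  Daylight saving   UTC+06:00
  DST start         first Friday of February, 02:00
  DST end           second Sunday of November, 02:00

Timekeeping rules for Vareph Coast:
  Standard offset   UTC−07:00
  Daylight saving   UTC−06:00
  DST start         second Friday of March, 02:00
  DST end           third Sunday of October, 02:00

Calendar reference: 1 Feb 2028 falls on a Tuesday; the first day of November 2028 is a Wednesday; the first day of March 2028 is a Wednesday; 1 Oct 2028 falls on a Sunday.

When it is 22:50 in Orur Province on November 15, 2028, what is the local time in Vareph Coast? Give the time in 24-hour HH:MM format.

1 February 2028 is a Tuesday, so the first Friday is February 4.
1 November 2028 is a Wednesday, so the first Sunday is November 5 and the second is November 12.
November 15, 2028 is outside the daylight-saving period (4 February – 12 November), so Orur Province is on standard time, UTC+05:00.
22:50 Orur Province − 5h = 17:50 UTC.
1 March 2028 is a Wednesday, so the first Friday is March 3 and the second is March 10.
1 October 2028 is a Sunday, so the first Sunday is October 1 and the third is October 15.
At the standard offset (UTC−07:00), 17:50 UTC − 7h = 10:50 Vareph Coast standard time.
The standard-time date in Vareph Coast, November 15, 2028, does not fall between 10 March and 15 October, so daylight saving is not in effect and Vareph Coast is at UTC−07:00.
17:50 UTC − 7h = 10:50 Vareph Coast.

10:50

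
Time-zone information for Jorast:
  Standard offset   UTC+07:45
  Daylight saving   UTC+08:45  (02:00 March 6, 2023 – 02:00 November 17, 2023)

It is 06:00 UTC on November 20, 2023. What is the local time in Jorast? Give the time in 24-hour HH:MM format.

At the standard offset (UTC+07:45), 06:00 UTC + 7h45m = 13:45 Jorast standard time.
The standard-time date in Jorast, November 20, 2023, does not fall between 6 March and 17 November, so daylight saving is not in effect and Jorast is at UTC+07:45.
06:00 UTC + 7h45m = 13:45 local.

13:45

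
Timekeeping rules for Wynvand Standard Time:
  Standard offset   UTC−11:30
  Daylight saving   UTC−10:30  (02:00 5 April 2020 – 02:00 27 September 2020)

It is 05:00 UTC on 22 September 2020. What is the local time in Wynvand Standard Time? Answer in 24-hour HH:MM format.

18:30

At the standard offset (UTC−11:30), 05:00 UTC − 11h30m = 17:30 Wynvand Standard Time standard time (rolling into the previous day, 21 September 2020).
Daylight saving runs 5 April – 27 September; the standard-time date in Wynvand Standard Time, 21 September 2020, is inside that window, so Wynvand Standard Time is at UTC−10:30.
05:00 UTC − 10h30m = 18:30 local (rolling into the previous day, 21 September 2020).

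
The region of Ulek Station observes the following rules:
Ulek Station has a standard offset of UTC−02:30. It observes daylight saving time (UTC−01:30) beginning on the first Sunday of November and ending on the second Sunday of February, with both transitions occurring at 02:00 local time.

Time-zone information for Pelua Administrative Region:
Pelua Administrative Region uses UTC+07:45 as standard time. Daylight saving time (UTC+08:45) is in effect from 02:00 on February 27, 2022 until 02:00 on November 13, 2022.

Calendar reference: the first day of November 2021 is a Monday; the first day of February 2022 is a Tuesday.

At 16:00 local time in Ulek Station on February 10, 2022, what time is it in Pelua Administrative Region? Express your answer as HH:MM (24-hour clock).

1 November 2021 is a Monday, so the first Sunday is November 7.
1 February 2022 is a Tuesday, so the first Sunday is February 6 and the second is February 13.
February 10, 2022 lies within the daylight-saving period (7 November 2021 – 13 February 2022), so Ulek Station is on daylight time, UTC−01:30.
16:00 Ulek Station + 1h30m = 17:30 UTC.
At the standard offset (UTC+07:45), 17:30 UTC + 7h45m = 01:15 Pelua Administrative Region standard time (rolling into the next day, 11 February 2022).
The standard-time date in Pelua Administrative Region, February 11, 2022, does not fall between 27 February and 13 November, so daylight saving is not in effect and Pelua Administrative Region is at UTC+07:45.
17:30 UTC + 7h45m = 01:15 Pelua Administrative Region (rolling into the next day, 11 February 2022).

01:15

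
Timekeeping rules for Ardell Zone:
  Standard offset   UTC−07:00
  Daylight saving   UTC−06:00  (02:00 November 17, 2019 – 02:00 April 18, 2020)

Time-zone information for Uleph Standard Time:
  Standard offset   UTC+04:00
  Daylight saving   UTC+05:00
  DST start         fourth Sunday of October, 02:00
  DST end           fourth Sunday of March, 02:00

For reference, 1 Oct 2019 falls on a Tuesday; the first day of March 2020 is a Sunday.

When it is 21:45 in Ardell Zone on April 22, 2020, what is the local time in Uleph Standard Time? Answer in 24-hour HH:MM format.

08:45

Daylight saving runs 17 November 2019 – 18 April 2020; April 22, 2020 is outside that window, so Ardell Zone is on standard time at UTC−07:00.
21:45 Ardell Zone + 7h = 04:45 UTC (rolling into the next day, 23 April 2020).
1 October 2019 is a Tuesday, so the first Sunday is October 6 and the fourth is October 27.
1 March 2020 is a Sunday, so the first Sunday is March 1 and the fourth is March 22.
At the standard offset (UTC+04:00), 04:45 UTC + 4h = 08:45 Uleph Standard Time standard time.
Daylight saving runs 27 October 2019 – 22 March 2020; the standard-time date in Uleph Standard Time, April 23, 2020, is outside that window, so Uleph Standard Time is on standard time at UTC+04:00.
04:45 UTC + 4h = 08:45 Uleph Standard Time.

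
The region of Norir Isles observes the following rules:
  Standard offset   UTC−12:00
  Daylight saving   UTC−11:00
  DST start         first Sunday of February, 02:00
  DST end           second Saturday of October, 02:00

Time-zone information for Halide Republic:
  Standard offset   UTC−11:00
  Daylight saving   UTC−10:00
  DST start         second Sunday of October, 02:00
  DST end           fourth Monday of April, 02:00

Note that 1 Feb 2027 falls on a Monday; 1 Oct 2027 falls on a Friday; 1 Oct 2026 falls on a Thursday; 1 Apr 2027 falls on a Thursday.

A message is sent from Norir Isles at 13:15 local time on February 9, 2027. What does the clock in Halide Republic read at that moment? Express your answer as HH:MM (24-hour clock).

1 February 2027 is a Monday, so the first Sunday is February 7.
1 October 2027 is a Friday, so the first Saturday is October 2 and the second is October 9.
Daylight saving runs 7 February – 9 October; February 9, 2027 is inside that window, so Norir Isles is at UTC−11:00.
13:15 Norir Isles + 11h = 00:15 UTC (rolling into the next day, 10 February 2027).
1 October 2026 is a Thursday, so the first Sunday is October 4 and the second is October 11.
1 April 2027 is a Thursday, so the first Monday is April 5 and the fourth is April 26.
At the standard offset (UTC−11:00), 00:15 UTC − 11h = 13:15 Halide Republic standard time (rolling into the previous day, 9 February 2027).
The standard-time date in Halide Republic, February 9, 2027, falls between 11 October 2026 and 26 April 2027, so daylight saving is in effect and Halide Republic is at UTC−10:00.
00:15 UTC − 10h = 14:15 Halide Republic (rolling into the previous day, 9 February 2027).

14:15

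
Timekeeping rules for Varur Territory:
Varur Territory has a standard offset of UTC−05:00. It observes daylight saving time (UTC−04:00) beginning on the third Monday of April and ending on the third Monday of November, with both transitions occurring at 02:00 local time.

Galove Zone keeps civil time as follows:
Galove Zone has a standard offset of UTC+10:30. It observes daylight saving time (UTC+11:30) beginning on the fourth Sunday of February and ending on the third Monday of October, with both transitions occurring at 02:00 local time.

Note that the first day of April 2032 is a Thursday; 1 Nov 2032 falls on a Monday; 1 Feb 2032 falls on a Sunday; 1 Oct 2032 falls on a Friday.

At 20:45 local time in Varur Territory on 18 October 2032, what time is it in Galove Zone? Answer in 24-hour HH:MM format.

11:15

1 April 2032 is a Thursday, so the first Monday is April 5 and the third is April 19.
1 November 2032 is a Monday, so the first Monday is November 1 and the third is November 15.
18 October 2032 falls between 19 April and 15 November, so daylight saving is in effect and Varur Territory is at UTC−04:00.
20:45 Varur Territory + 4h = 00:45 UTC (rolling into the next day, 19 October 2032).
1 February 2032 is a Sunday, so the first Sunday is February 1 and the fourth is February 22.
1 October 2032 is a Friday, so the first Monday is October 4 and the third is October 18.
At the standard offset (UTC+10:30), 00:45 UTC + 10h30m = 11:15 Galove Zone standard time.
The standard-time date in Galove Zone, 19 October 2032, is outside the daylight-saving period (22 February – 18 October), so Galove Zone is on standard time, UTC+10:30.
00:45 UTC + 10h30m = 11:15 Galove Zone.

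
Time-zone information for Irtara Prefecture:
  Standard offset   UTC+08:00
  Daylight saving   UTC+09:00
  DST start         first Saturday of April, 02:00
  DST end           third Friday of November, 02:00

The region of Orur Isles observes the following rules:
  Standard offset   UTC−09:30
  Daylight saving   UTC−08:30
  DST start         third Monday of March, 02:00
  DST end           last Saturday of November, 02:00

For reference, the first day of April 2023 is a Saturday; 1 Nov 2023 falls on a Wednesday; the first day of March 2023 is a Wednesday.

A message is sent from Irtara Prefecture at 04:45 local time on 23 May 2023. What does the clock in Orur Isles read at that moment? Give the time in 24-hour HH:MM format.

1 April 2023 is a Saturday, so the first Saturday is April 1.
1 November 2023 is a Wednesday, so the first Friday is November 3 and the third is November 17.
Daylight saving runs 1 April – 17 November; 23 May 2023 is inside that window, so Irtara Prefecture is at UTC+09:00.
04:45 Irtara Prefecture − 9h = 19:45 UTC (rolling into the previous day, 22 May 2023).
1 March 2023 is a Wednesday, so the first Monday is March 6 and the third is March 20.
1 November 2023 is a Wednesday, so Saturdays fall on 4, 11, 18, 25; the last is November 25.
At the standard offset (UTC−09:30), 19:45 UTC − 9h30m = 10:15 Orur Isles standard time.
The standard-time date in Orur Isles, 22 May 2023, lies within the daylight-saving period (20 March – 25 November), so Orur Isles is on daylight time, UTC−08:30.
19:45 UTC − 8h30m = 11:15 Orur Isles.

11:15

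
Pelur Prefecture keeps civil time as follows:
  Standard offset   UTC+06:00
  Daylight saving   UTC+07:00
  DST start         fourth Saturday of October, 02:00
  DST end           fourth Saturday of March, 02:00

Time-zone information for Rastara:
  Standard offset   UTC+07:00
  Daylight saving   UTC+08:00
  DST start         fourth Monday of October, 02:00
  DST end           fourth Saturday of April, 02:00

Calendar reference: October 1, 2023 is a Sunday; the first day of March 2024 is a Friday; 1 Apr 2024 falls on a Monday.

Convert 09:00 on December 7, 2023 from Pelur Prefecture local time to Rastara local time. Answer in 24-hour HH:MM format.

10:00

1 October 2023 is a Sunday, so the first Saturday is October 7 and the fourth is October 28.
1 March 2024 is a Friday, so the first Saturday is March 2 and the fourth is March 23.
December 7, 2023 falls between 28 October 2023 and 23 March 2024, so daylight saving is in effect and Pelur Prefecture is at UTC+07:00.
09:00 Pelur Prefecture − 7h = 02:00 UTC.
1 October 2023 is a Sunday, so the first Monday is October 2 and the fourth is October 23.
1 April 2024 is a Monday, so the first Saturday is April 6 and the fourth is April 27.
At the standard offset (UTC+07:00), 02:00 UTC + 7h = 09:00 Rastara standard time.
The standard-time date in Rastara, December 7, 2023, falls between 23 October 2023 and 27 April 2024, so daylight saving is in effect and Rastara is at UTC+08:00.
02:00 UTC + 8h = 10:00 Rastara.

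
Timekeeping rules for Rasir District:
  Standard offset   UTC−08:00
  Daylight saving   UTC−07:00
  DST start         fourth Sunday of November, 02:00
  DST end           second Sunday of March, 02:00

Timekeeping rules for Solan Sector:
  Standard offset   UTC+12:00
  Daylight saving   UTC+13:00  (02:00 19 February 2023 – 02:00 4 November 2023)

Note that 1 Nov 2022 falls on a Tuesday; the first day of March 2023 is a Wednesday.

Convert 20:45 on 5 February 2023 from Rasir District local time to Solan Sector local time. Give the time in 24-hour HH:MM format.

1 November 2022 is a Tuesday, so the first Sunday is November 6 and the fourth is November 27.
1 March 2023 is a Wednesday, so the first Sunday is March 5 and the second is March 12.
5 February 2023 lies within the daylight-saving period (27 November 2022 – 12 March 2023), so Rasir District is on daylight time, UTC−07:00.
20:45 Rasir District + 7h = 03:45 UTC (rolling into the next day, 6 February 2023).
At the standard offset (UTC+12:00), 03:45 UTC + 12h = 15:45 Solan Sector standard time.
Daylight saving runs 19 February – 4 November; the standard-time date in Solan Sector, 6 February 2023, is outside that window, so Solan Sector is on standard time at UTC+12:00.
03:45 UTC + 12h = 15:45 Solan Sector.

15:45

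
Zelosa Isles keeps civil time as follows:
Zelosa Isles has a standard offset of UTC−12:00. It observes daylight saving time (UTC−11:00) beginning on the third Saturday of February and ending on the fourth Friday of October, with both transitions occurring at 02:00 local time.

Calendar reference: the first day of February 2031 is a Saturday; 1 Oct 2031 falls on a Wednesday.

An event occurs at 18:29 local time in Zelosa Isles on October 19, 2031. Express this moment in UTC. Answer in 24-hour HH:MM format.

05:29

1 February 2031 is a Saturday, so the first Saturday is February 1 and the third is February 15.
1 October 2031 is a Wednesday, so the first Friday is October 3 and the fourth is October 24.
October 19, 2031 falls between 15 February and 24 October, so daylight saving is in effect and Zelosa Isles is at UTC−11:00.
18:29 local + 11h = 05:29 UTC (rolling into the next day, 20 October 2031).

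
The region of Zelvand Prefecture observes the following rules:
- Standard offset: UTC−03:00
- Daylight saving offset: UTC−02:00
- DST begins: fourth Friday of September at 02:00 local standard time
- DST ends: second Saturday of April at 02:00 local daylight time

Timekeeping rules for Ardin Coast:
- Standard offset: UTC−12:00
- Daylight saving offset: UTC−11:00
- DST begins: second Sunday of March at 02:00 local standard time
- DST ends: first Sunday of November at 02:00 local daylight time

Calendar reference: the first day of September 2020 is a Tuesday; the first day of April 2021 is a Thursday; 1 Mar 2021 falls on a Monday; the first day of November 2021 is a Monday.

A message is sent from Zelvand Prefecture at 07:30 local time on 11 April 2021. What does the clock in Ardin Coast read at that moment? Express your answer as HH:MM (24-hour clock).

23:30

1 September 2020 is a Tuesday, so the first Friday is September 4 and the fourth is September 25.
1 April 2021 is a Thursday, so the first Saturday is April 3 and the second is April 10.
11 April 2021 is outside the daylight-saving period (25 September 2020 – 10 April 2021), so Zelvand Prefecture is on standard time, UTC−03:00.
07:30 Zelvand Prefecture + 3h = 10:30 UTC.
1 March 2021 is a Monday, so the first Sunday is March 7 and the second is March 14.
1 November 2021 is a Monday, so the first Sunday is November 7.
At the standard offset (UTC−12:00), 10:30 UTC − 12h = 22:30 Ardin Coast standard time (rolling into the previous day, 10 April 2021).
The standard-time date in Ardin Coast, 10 April 2021, lies within the daylight-saving period (14 March – 7 November), so Ardin Coast is on daylight time, UTC−11:00.
10:30 UTC − 11h = 23:30 Ardin Coast (rolling into the previous day, 10 April 2021).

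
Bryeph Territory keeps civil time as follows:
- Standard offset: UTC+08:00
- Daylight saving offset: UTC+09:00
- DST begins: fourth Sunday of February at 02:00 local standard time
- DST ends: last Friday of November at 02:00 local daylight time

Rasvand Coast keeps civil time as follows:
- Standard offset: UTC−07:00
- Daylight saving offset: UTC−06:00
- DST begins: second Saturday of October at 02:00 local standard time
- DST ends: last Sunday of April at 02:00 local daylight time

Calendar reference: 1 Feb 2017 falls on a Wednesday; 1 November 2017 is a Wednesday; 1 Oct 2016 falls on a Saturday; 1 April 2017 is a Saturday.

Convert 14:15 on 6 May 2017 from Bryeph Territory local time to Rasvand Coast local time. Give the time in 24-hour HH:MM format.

1 February 2017 is a Wednesday, so the first Sunday is February 5 and the fourth is February 26.
1 November 2017 is a Wednesday, so Fridays fall on 3, 10, 17, 24; the last is November 24.
Daylight saving runs 26 February – 24 November; 6 May 2017 is inside that window, so Bryeph Territory is at UTC+09:00.
14:15 Bryeph Territory − 9h = 05:15 UTC.
1 October 2016 is a Saturday, so the first Saturday is October 1 and the second is October 8.
1 April 2017 is a Saturday, so Sundays fall on 2, 9, 16, 23, 30; the last is April 30.
At the standard offset (UTC−07:00), 05:15 UTC − 7h = 22:15 Rasvand Coast standard time (rolling into the previous day, 5 May 2017).
Daylight saving runs 8 October 2016 – 30 April 2017; the standard-time date in Rasvand Coast, 5 May 2017, is outside that window, so Rasvand Coast is on standard time at UTC−07:00.
05:15 UTC − 7h = 22:15 Rasvand Coast (rolling into the previous day, 5 May 2017).

22:15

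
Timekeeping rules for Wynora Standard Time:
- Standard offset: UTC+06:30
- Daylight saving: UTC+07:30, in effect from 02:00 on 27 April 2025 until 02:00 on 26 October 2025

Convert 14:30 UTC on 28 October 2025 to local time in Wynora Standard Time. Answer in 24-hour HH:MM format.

At the standard offset (UTC+06:30), 14:30 UTC + 6h30m = 21:00 Wynora Standard Time standard time.
The standard-time date in Wynora Standard Time, 28 October 2025, does not fall between 27 April and 26 October, so daylight saving is not in effect and Wynora Standard Time is at UTC+06:30.
14:30 UTC + 6h30m = 21:00 local.

21:00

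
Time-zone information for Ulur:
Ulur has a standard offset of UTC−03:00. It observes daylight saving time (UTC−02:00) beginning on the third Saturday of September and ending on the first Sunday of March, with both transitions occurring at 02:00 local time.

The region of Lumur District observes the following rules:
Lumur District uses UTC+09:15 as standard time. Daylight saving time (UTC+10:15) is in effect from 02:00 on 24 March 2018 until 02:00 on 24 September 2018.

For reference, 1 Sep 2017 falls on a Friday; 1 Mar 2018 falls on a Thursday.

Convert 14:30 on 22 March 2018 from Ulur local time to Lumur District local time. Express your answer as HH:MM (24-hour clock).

02:45

1 September 2017 is a Friday, so the first Saturday is September 2 and the third is September 16.
1 March 2018 is a Thursday, so the first Sunday is March 4.
Daylight saving runs 16 September 2017 – 4 March 2018; 22 March 2018 is outside that window, so Ulur is on standard time at UTC−03:00.
14:30 Ulur + 3h = 17:30 UTC.
At the standard offset (UTC+09:15), 17:30 UTC + 9h15m = 02:45 Lumur District standard time (rolling into the next day, 23 March 2018).
The standard-time date in Lumur District, 23 March 2018, is outside the daylight-saving period (24 March – 24 September), so Lumur District is on standard time, UTC+09:15.
17:30 UTC + 9h15m = 02:45 Lumur District (rolling into the next day, 23 March 2018).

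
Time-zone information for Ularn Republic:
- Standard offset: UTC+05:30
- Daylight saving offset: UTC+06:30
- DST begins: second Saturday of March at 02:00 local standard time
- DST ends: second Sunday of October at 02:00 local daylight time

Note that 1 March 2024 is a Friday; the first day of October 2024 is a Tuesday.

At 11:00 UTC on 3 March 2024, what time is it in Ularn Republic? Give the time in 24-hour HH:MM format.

16:30

1 March 2024 is a Friday, so the first Saturday is March 2 and the second is March 9.
1 October 2024 is a Tuesday, so the first Sunday is October 6 and the second is October 13.
At the standard offset (UTC+05:30), 11:00 UTC + 5h30m = 16:30 Ularn Republic standard time.
The standard-time date in Ularn Republic, 3 March 2024, is outside the daylight-saving period (9 March – 13 October), so Ularn Republic is on standard time, UTC+05:30.
11:00 UTC + 5h30m = 16:30 local.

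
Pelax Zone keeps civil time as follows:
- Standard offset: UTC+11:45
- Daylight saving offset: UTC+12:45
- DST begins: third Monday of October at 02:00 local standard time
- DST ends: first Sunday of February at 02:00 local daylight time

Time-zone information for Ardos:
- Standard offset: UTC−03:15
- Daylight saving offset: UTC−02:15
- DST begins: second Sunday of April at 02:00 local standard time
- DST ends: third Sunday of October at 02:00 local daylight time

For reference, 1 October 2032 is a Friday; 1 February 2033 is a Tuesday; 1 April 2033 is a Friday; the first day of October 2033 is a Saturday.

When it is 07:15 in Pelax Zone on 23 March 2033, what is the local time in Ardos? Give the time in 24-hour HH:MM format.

1 October 2032 is a Friday, so the first Monday is October 4 and the third is October 18.
1 February 2033 is a Tuesday, so the first Sunday is February 6.
Daylight saving runs 18 October 2032 – 6 February 2033; 23 March 2033 is outside that window, so Pelax Zone is on standard time at UTC+11:45.
07:15 Pelax Zone − 11h45m = 19:30 UTC (rolling into the previous day, 22 March 2033).
1 April 2033 is a Friday, so the first Sunday is April 3 and the second is April 10.
1 October 2033 is a Saturday, so the first Sunday is October 2 and the third is October 16.
At the standard offset (UTC−03:15), 19:30 UTC − 3h15m = 16:15 Ardos standard time.
Daylight saving runs 10 April – 16 October; the standard-time date in Ardos, 22 March 2033, is outside that window, so Ardos is on standard time at UTC−03:15.
19:30 UTC − 3h15m = 16:15 Ardos.

16:15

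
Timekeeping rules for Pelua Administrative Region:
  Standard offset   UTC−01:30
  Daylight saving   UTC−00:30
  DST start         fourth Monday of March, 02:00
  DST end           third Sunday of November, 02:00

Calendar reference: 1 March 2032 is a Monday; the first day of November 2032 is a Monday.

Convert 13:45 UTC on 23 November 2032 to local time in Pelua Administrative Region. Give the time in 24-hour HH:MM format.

1 March 2032 is a Monday, so the first Monday is March 1 and the fourth is March 22.
1 November 2032 is a Monday, so the first Sunday is November 7 and the third is November 21.
At the standard offset (UTC−01:30), 13:45 UTC − 1h30m = 12:15 Pelua Administrative Region standard time.
Daylight saving runs 22 March – 21 November; the standard-time date in Pelua Administrative Region, 23 November 2032, is outside that window, so Pelua Administrative Region is on standard time at UTC−01:30.
13:45 UTC − 1h30m = 12:15 local.

12:15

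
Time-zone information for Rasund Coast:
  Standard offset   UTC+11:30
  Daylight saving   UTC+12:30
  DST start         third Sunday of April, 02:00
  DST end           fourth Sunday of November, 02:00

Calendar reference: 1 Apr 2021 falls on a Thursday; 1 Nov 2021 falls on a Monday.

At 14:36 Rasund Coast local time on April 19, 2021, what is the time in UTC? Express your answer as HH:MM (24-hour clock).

02:06

1 April 2021 is a Thursday, so the first Sunday is April 4 and the third is April 18.
1 November 2021 is a Monday, so the first Sunday is November 7 and the fourth is November 28.
Daylight saving runs 18 April – 28 November; April 19, 2021 is inside that window, so Rasund Coast is at UTC+12:30.
14:36 local − 12h30m = 02:06 UTC.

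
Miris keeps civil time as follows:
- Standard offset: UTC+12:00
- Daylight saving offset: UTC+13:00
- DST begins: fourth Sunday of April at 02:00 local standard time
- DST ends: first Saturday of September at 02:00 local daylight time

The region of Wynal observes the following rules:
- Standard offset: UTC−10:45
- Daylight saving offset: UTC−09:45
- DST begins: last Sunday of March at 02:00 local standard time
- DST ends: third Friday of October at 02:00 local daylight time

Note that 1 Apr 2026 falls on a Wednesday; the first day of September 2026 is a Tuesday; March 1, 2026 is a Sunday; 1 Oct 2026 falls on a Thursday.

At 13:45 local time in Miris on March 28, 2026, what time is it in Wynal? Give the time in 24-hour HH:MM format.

15:00

1 April 2026 is a Wednesday, so the first Sunday is April 5 and the fourth is April 26.
1 September 2026 is a Tuesday, so the first Saturday is September 5.
Daylight saving runs 26 April – 5 September; March 28, 2026 is outside that window, so Miris is on standard time at UTC+12:00.
13:45 Miris − 12h = 01:45 UTC.
1 March 2026 is a Sunday, so Sundays fall on 1, 8, 15, 22, 29; the last is March 29.
1 October 2026 is a Thursday, so the first Friday is October 2 and the third is October 16.
At the standard offset (UTC−10:45), 01:45 UTC − 10h45m = 15:00 Wynal standard time (rolling into the previous day, 27 March 2026).
Daylight saving runs 29 March – 16 October; the standard-time date in Wynal, March 27, 2026, is outside that window, so Wynal is on standard time at UTC−10:45.
01:45 UTC − 10h45m = 15:00 Wynal (rolling into the previous day, 27 March 2026).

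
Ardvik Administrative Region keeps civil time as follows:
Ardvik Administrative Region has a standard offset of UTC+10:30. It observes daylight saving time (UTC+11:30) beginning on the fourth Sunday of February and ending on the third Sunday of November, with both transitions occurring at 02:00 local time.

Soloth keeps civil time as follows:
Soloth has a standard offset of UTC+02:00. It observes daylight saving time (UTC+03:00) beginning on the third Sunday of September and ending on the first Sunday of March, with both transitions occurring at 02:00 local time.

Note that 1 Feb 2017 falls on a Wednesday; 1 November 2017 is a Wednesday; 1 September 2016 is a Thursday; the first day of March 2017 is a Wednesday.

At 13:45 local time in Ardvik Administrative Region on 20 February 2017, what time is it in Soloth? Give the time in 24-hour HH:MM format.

06:15

1 February 2017 is a Wednesday, so the first Sunday is February 5 and the fourth is February 26.
1 November 2017 is a Wednesday, so the first Sunday is November 5 and the third is November 19.
20 February 2017 does not fall between 26 February and 19 November, so daylight saving is not in effect and Ardvik Administrative Region is at UTC+10:30.
13:45 Ardvik Administrative Region − 10h30m = 03:15 UTC.
1 September 2016 is a Thursday, so the first Sunday is September 4 and the third is September 18.
1 March 2017 is a Wednesday, so the first Sunday is March 5.
At the standard offset (UTC+02:00), 03:15 UTC + 2h = 05:15 Soloth standard time.
The standard-time date in Soloth, 20 February 2017, lies within the daylight-saving period (18 September 2016 – 5 March 2017), so Soloth is on daylight time, UTC+03:00.
03:15 UTC + 3h = 06:15 Soloth.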